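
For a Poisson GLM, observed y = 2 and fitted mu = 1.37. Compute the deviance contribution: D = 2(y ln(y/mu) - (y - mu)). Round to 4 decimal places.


First: ln(2/1.37) = 0.378336.
Then: 2 * 0.378336 = 0.756672.
y - mu = 2 - 1.37 = 0.63.
D = 2(0.756672 - 0.63) = 0.253344, which rounds to 0.2533.

0.2533


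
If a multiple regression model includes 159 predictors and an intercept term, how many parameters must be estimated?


Total coefficients = number of predictors + 1 (for the intercept).
= 159 + 1 = 160.

160


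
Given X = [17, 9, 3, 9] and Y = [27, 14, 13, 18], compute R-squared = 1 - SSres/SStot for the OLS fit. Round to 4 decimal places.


Fit the OLS line: b0 = 8.2121, b1 = 1.0303.
SSres = 16.9091.
SStot = 122.0000.
R^2 = 1 - 16.9091/122.0000 = 0.8614.

0.8614


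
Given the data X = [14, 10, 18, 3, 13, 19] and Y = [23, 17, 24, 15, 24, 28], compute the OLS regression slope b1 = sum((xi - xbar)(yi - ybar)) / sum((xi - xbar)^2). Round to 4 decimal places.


The sample means are xbar = 12.8333 and ybar = 21.8333.
Compute S_xx = 170.8333 and S_xy = 131.8333.
Slope b1 = S_xy / S_xx = 131.8333 / 170.8333 = 0.7717.

0.7717


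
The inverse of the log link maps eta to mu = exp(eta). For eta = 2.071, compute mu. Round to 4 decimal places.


mu = exp(eta) = exp(2.071).
= 7.9328.

7.9328


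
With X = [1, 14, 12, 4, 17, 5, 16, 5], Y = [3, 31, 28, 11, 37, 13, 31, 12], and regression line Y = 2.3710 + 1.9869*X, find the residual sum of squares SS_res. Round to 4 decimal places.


For each point, residual = actual - predicted.
Residuals: [-1.3579, 0.8124, 1.7862, 0.6814, 0.8517, 0.6945, -3.1614, -0.3055].
Sum of squared residuals = 17.4542.

17.4542


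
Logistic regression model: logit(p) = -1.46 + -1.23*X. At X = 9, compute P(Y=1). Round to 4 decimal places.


Compute z = -1.46 + (-1.23)(9) = -12.5300.
exp(-z) = 276509.3735.
P = 1/(1 + 276509.3735) = 0.0000.

0.0000


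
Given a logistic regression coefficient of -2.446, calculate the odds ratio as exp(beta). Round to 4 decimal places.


Odds ratio = exp(beta) = exp(-2.446).
= 0.0866.

0.0866


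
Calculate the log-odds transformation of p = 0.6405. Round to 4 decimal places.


Compute the odds: 0.6405/0.3595 = 1.7816.
Take the natural log: ln(1.7816) = 0.5775.

0.5775


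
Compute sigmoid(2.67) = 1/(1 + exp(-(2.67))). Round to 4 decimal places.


First, exp(-2.6700) = 0.0693.
Then sigma(z) = 1/(1 + 0.0693) = 0.9352.

0.9352


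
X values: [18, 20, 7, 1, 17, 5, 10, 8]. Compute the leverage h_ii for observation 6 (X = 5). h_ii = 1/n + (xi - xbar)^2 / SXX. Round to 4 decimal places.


n = 8, xbar = 10.7500.
SXX = sum((xi - xbar)^2) = 327.5000.
h = 1/8 + (5 - 10.7500)^2 / 327.5000 = 0.2260.

0.2260


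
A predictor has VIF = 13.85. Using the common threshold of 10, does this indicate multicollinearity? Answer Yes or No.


Compare VIF = 13.85 to the threshold of 10.
13.85 >= 10, so the answer is Yes.

Yes


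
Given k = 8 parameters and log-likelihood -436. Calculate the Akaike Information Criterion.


Compute:
2k = 2*8 = 16.
-2*loglik = -2*(-436) = 872.
AIC = 16 + 872 = 888.

888


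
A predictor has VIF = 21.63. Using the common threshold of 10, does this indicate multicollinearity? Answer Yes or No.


Compare VIF = 21.63 to the threshold of 10.
21.63 >= 10, so the answer is Yes.

Yes


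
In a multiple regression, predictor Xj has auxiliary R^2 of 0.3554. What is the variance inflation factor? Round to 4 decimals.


Denominator: 1 - 0.3554 = 0.6446.
VIF = 1 / 0.6446 = 1.5513.

1.5513


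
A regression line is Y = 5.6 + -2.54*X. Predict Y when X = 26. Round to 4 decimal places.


Plug X = 26 into Y = 5.6 + -2.54*X:
Y = 5.6 + -66.0400 = -60.4400.

-60.4400


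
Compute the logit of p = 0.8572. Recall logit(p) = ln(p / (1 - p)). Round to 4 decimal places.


1 - p = 0.1428.
p/(1-p) = 6.0028.
logit = ln(6.0028) = 1.7922.

1.7922


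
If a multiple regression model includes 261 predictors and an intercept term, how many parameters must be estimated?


Each predictor gets one coefficient, plus one intercept.
Total parameters = 261 + 1 = 262.

262


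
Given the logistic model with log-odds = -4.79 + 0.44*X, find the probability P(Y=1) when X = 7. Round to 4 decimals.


z = -4.79 + 0.44 * 7 = -1.7100.
Sigmoid: P = 1 / (1 + exp(1.7100)) = 0.1532.

0.1532


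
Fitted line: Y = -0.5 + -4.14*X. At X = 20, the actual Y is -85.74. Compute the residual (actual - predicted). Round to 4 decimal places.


Fitted value at X = 20 is yhat = -0.5 + -4.14*20 = -83.3000.
Residual = -85.74 - -83.3000 = -2.4400.

-2.4400


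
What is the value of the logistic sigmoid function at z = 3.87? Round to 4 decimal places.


Compute exp(-3.8700) = 0.0209.
Sigmoid = 1 / (1 + 0.0209) = 1 / 1.0209 = 0.9796.

0.9796


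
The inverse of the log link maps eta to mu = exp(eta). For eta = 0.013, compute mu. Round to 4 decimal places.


mu = exp(eta) = exp(0.013).
= 1.0131.

1.0131


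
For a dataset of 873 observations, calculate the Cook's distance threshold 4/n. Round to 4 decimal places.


Using the rule of thumb:
Threshold = 4 / 873 = 0.0046.

0.0046


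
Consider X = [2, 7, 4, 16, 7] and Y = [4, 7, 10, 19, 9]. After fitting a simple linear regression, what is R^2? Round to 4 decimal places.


The fitted line is Y = 2.8258 + 0.9686*X.
SSres = 19.0871, SStot = 126.8000.
R^2 = 1 - SSres/SStot = 0.8495.

0.8495


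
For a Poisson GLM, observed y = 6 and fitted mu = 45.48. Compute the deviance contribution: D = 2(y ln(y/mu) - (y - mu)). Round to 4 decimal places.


First: ln(6/45.48) = -2.025513.
Then: 6 * -2.025513 = -12.153078.
y - mu = 6 - 45.48 = -39.48.
D = 2(-12.153078 - -39.48) = 54.653844, which rounds to 54.6538.

54.6538


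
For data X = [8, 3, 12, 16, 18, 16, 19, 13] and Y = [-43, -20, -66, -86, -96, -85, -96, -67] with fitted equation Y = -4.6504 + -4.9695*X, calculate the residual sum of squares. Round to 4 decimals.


Compute predicted values, then residuals = yi - yhat_i.
Residuals: [1.4064, -0.4411, -1.7156, -1.8376, -1.8986, -0.8376, 3.0709, 2.2539].
SSres = sum(residual^2) = 27.3093.

27.3093


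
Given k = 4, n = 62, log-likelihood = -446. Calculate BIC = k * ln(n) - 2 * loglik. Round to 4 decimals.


k * ln(n) = 4 * ln(62) = 4 * 4.127134 = 16.508536.
-2 * loglik = -2 * (-446) = 892.
BIC = 16.508536 + 892 = 908.508536, which rounds to 908.5085.

908.5085


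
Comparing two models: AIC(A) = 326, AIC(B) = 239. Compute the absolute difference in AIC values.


Absolute difference = |326 - 239| = 87.
The model with lower AIC (B) is preferred.

87


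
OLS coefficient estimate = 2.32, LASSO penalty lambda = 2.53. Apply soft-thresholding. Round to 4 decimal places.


|beta_OLS| = 2.32.
lambda = 2.53.
Since |beta| <= lambda, the coefficient is set to 0.
Result = 0.0000.

0.0000


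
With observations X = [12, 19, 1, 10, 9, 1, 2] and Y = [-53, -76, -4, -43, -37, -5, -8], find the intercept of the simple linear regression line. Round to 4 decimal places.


The slope is b1 = -4.0830.
Sample means are xbar = 7.7143 and ybar = -32.2857.
Intercept: b0 = -32.2857 - (-4.0830)(7.7143) = -0.7884.

-0.7884


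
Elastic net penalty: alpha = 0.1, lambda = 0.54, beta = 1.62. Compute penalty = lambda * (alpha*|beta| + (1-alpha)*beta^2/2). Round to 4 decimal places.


L1 component = 0.1 * |1.62| = 0.1620.
L2 component = 0.9 * 1.62^2 / 2 = 1.1810.
Penalty = 0.54 * (0.1620 + 1.1810) = 0.54 * 1.3430 = 0.7252.

0.7252


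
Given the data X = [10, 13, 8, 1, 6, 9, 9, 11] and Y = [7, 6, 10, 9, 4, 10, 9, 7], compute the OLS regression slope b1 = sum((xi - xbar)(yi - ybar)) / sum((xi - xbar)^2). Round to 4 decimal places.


First compute the means: xbar = 8.3750, ybar = 7.7500.
Then S_xx = sum((xi - xbar)^2) = 91.8750.
S_xy = sum((xi - xbar)(yi - ybar)) = -10.2500.
b1 = S_xy / S_xx = -10.2500 / 91.8750 = -0.1116.

-0.1116


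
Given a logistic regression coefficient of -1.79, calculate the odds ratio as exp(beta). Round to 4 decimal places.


Odds ratio = exp(beta) = exp(-1.79).
= 0.1670.

0.1670


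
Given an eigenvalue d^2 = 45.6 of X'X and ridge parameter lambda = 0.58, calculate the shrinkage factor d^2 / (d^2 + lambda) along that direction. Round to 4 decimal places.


d^2 + lambda = 45.6 + 0.58 = 46.1800.
Shrinkage factor = 45.6/46.1800 = 0.9874.

0.9874


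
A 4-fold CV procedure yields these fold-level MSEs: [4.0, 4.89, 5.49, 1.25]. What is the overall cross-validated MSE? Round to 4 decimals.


Sum of fold MSEs = 15.6300.
Average = 15.6300 / 4 = 3.9075.

3.9075


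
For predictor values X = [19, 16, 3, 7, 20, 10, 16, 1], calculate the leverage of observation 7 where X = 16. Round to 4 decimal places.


n = 8, xbar = 11.5000.
SXX = sum((xi - xbar)^2) = 374.0000.
h = 1/8 + (16 - 11.5000)^2 / 374.0000 = 0.1791.

0.1791


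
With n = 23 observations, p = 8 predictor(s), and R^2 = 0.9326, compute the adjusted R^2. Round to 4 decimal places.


Plug in: Adj R^2 = 1 - (1 - 0.9326) * 22/14.
= 1 - 0.0674 * 22/14
= 1 - 1.4828 / 14
= 1 - 0.1059 = 0.8941.

0.8941


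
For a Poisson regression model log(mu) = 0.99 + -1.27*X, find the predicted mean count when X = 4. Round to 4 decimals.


Compute eta = 0.99 + -1.27 * 4 = -4.0900.
Apply inverse link: mu = e^-4.0900 = 0.0167.

0.0167


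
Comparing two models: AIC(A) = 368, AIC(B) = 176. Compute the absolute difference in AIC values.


Compute |368 - 176| = 192.
Model B has the smaller AIC.

192


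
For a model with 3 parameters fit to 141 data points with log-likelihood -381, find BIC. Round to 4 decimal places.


ln(141) = 4.948760.
k * ln(n) = 3 * 4.948760 = 14.846280.
-2L = 762.
BIC = 14.846280 + 762 = 776.846280, which rounds to 776.8463.

776.8463


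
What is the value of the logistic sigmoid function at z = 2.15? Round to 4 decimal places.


Compute exp(-2.1500) = 0.1165.
Sigmoid = 1 / (1 + 0.1165) = 1 / 1.1165 = 0.8957.

0.8957


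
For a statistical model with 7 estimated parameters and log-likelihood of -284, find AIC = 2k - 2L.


Compute:
2k = 2*7 = 14.
-2*loglik = -2*(-284) = 568.
AIC = 14 + 568 = 582.

582


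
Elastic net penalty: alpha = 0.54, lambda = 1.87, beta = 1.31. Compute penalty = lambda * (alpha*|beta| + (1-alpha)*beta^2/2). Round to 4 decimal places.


alpha * |beta| = 0.54 * 1.31 = 0.7074.
(1-alpha) * beta^2/2 = 0.46 * 1.7161/2 = 0.3947.
Total = 1.87 * (0.7074 + 0.3947) = 2.0609.

2.0609


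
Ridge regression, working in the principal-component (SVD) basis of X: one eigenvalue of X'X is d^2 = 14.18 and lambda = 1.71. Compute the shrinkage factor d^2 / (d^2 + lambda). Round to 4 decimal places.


Denominator = d^2 + lambda = 14.18 + 1.71 = 15.8900.
Shrinkage = 14.18 / 15.8900 = 0.8924.

0.8924


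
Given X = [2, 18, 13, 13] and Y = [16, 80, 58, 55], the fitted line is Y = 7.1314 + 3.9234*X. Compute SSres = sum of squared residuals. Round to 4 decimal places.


Predicted values from Y = 7.1314 + 3.9234*X.
Residuals: [1.0218, 2.2474, -0.1356, -3.1356].
SSres = 15.9453.

15.9453


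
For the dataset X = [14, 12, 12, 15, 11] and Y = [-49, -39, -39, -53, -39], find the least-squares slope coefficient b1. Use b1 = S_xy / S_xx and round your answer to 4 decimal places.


The sample means are xbar = 12.8000 and ybar = -43.8000.
Compute S_xx = 10.8000 and S_xy = -42.8000.
Slope b1 = S_xy / S_xx = -42.8000 / 10.8000 = -3.9630.

-3.9630


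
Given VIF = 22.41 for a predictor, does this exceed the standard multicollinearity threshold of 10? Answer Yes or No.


Compare VIF = 22.41 to the threshold of 10.
22.41 >= 10, so the answer is Yes.

Yes


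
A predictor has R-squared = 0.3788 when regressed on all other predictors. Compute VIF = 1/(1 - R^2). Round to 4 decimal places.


Denominator: 1 - 0.3788 = 0.6212.
VIF = 1 / 0.6212 = 1.6098.

1.6098


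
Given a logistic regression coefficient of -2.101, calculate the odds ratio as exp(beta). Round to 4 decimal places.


exp(-2.101) = 0.1223.
So the odds ratio is 0.1223.

0.1223


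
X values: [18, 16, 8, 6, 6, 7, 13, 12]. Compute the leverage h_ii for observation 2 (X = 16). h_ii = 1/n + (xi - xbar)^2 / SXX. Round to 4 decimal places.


n = 8, xbar = 10.7500.
SXX = sum((xi - xbar)^2) = 153.5000.
h = 1/8 + (16 - 10.7500)^2 / 153.5000 = 0.3046.

0.3046


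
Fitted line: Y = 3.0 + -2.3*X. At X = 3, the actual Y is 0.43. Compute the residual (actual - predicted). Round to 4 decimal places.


Fitted value at X = 3 is yhat = 3.0 + -2.3*3 = -3.9000.
Residual = 0.43 - -3.9000 = 4.3300.

4.3300


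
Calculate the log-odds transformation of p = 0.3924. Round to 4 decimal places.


1 - p = 0.6076.
p/(1-p) = 0.6458.
logit = ln(0.6458) = -0.4372.

-0.4372


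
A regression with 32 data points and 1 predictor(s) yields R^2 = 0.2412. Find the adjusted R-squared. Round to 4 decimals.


Plug in: Adj R^2 = 1 - (1 - 0.2412) * 31/30.
= 1 - 0.7588 * 31/30
= 1 - 23.5228 / 30
= 1 - 0.7841 = 0.2159.

0.2159


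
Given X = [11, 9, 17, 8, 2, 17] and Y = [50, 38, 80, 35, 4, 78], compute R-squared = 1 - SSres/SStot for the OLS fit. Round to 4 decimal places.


Fit the OLS line: b0 = -5.7903, b1 = 4.9960.
SSres = 4.8306.
SStot = 4131.5000.
R^2 = 1 - 4.8306/4131.5000 = 0.9988.

0.9988


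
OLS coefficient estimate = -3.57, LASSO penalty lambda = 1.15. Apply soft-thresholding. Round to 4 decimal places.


|beta_OLS| = 3.57.
lambda = 1.15.
Since |beta| > lambda, coefficient = sign(beta)*(|beta| - lambda) = -2.4200.
Result = -2.4200.

-2.4200


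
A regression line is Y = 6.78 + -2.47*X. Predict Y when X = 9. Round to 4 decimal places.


Substitute X = 9 into the equation:
Y = 6.78 + -2.47 * 9 = 6.78 + -22.2300 = -15.4500.

-15.4500


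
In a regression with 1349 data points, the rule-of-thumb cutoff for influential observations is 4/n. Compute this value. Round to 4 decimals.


Using the rule of thumb:
Threshold = 4 / 1349 = 0.0030.

0.0030


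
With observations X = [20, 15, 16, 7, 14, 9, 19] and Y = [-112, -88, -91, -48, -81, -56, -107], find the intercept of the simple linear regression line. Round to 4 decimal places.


The slope is b1 = -4.9805.
Sample means are xbar = 14.2857 and ybar = -83.2857.
Intercept: b0 = -83.2857 - (-4.9805)(14.2857) = -12.1352.

-12.1352


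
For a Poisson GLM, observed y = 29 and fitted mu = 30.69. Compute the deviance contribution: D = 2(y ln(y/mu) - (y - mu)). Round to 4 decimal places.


First: ln(29/30.69) = -0.056641.
Then: 29 * -0.056641 = -1.642589.
y - mu = 29 - 30.69 = -1.69.
D = 2(-1.642589 - -1.69) = 0.094822, which rounds to 0.0948.

0.0948


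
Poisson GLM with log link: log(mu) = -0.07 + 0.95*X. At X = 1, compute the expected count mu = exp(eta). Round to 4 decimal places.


Linear predictor: eta = -0.07 + (0.95)(1) = 0.8800.
Expected count: mu = exp(0.8800) = 2.4109.

2.4109


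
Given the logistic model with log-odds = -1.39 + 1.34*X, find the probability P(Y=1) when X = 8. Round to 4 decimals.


Linear predictor: z = -1.39 + 1.34 * 8 = 9.3300.
P = 1/(1 + exp(-9.3300)) = 1/(1 + 0.0001) = 0.9999.

0.9999


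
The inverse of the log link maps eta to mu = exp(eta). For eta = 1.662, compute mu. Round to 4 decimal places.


Apply the inverse link:
mu = e^1.662 = 5.2698.

5.2698


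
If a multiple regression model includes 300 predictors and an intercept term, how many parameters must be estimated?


Including the intercept, the model has 300 predictor coefficients + 1 intercept.
Total = 301.

301


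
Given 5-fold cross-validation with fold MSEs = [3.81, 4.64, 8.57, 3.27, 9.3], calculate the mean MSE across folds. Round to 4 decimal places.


Total MSE across folds = 29.5900.
CV-MSE = 29.5900/5 = 5.9180.

5.9180


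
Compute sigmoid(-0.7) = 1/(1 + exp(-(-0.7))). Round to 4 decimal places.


First, exp(0.7000) = 2.0138.
Then sigma(z) = 1/(1 + 2.0138) = 0.3318.

0.3318


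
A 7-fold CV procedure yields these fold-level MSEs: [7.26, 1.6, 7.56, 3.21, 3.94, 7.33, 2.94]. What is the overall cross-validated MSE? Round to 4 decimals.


Add all fold MSEs: 33.8400.
Divide by k = 7: 33.8400/7 = 4.8343.

4.8343


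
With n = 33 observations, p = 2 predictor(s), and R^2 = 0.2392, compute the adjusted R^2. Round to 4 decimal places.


Using the formula:
(1 - 0.2392) = 0.7608.
Multiply by 32/30: 0.7608 * 32 = 24.3456, then 24.3456 / 30 = 0.8115.
Adj R^2 = 1 - 0.8115 = 0.1885.

0.1885


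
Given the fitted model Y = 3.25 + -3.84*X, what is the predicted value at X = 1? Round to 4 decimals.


Plug X = 1 into Y = 3.25 + -3.84*X:
Y = 3.25 + -3.8400 = -0.5900.

-0.5900


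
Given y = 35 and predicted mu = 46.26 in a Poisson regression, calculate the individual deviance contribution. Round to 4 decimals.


Compute y*ln(y/mu) = 35*ln(35/46.26) = 35*-0.278930 = -9.762550.
y - mu = -11.26.
D = 2*(-9.762550 - (-11.26)) = 2.994900, which rounds to 2.9949.

2.9949


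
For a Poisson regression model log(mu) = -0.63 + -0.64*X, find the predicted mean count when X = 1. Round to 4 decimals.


Compute eta = -0.63 + -0.64 * 1 = -1.2700.
Apply inverse link: mu = e^-1.2700 = 0.2808.

0.2808


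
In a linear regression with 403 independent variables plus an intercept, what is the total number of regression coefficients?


Total coefficients = number of predictors + 1 (for the intercept).
= 403 + 1 = 404.

404


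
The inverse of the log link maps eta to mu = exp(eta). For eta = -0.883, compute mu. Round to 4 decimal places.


The inverse log link gives:
mu = exp(-0.883) = 0.4135.

0.4135


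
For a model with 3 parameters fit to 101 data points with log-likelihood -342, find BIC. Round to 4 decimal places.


ln(101) = 4.615121.
k * ln(n) = 3 * 4.615121 = 13.845363.
-2L = 684.
BIC = 13.845363 + 684 = 697.845363, which rounds to 697.8454.

697.8454


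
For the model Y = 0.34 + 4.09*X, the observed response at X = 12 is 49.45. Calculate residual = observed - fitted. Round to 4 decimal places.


Predicted = 0.34 + 4.09 * 12 = 49.4200.
Residual = 49.45 - 49.4200 = 0.0300.

0.0300


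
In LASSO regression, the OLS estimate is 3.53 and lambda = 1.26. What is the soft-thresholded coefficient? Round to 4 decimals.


Check: |3.53| = 3.53 vs lambda = 1.26.
Since |beta| > lambda, coefficient = sign(beta)*(|beta| - lambda) = 2.2700.
Soft-thresholded coefficient = 2.2700.

2.2700


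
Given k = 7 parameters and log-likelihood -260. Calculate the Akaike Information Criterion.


Compute:
2k = 2*7 = 14.
-2*loglik = -2*(-260) = 520.
AIC = 14 + 520 = 534.

534


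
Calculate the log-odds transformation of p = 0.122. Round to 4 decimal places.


The odds are p/(1-p) = 0.122 / 0.878 = 0.1390.
logit(p) = ln(0.1390) = -1.9736.

-1.9736


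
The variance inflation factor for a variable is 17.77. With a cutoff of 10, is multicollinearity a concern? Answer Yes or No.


Compare VIF = 17.77 to the threshold of 10.
17.77 >= 10, so the answer is Yes.

Yes


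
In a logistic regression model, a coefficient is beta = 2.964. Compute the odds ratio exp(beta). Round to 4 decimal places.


exp(2.964) = 19.3753.
So the odds ratio is 19.3753.

19.3753


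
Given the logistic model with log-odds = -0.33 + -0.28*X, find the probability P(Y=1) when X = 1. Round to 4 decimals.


Compute z = -0.33 + (-0.28)(1) = -0.6100.
exp(-z) = 1.8404.
P = 1/(1 + 1.8404) = 0.3521.

0.3521


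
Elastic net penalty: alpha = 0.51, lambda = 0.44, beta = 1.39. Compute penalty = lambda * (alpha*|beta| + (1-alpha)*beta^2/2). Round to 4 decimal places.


alpha * |beta| = 0.51 * 1.39 = 0.7089.
(1-alpha) * beta^2/2 = 0.49 * 1.9321/2 = 0.4734.
Total = 0.44 * (0.7089 + 0.4734) = 0.5202.

0.5202


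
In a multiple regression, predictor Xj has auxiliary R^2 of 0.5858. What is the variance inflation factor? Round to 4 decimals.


Denominator: 1 - 0.5858 = 0.4142.
VIF = 1 / 0.4142 = 2.4143.

2.4143


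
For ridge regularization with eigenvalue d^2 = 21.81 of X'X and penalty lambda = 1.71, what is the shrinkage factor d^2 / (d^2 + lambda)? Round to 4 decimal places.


d^2 + lambda = 21.81 + 1.71 = 23.5200.
Shrinkage factor = 21.81/23.5200 = 0.9273.

0.9273


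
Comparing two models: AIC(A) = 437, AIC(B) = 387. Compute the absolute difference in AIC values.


Compute |437 - 387| = 50.
Model B has the smaller AIC.

50


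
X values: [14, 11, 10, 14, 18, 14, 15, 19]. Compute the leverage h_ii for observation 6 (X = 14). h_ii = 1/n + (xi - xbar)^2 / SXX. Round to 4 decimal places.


Compute xbar = 14.3750 with n = 8 observations.
SXX = 65.8750.
Leverage = 1/8 + (14 - 14.3750)^2/65.8750 = 0.1271.

0.1271


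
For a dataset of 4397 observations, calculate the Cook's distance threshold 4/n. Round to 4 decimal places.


The threshold is 4/n.
4/4397 = 0.0009.

0.0009


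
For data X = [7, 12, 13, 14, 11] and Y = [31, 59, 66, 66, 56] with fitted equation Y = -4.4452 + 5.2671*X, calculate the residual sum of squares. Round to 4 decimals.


Compute predicted values, then residuals = yi - yhat_i.
Residuals: [-1.4245, 0.2400, 1.9729, -3.2942, 2.5071].
SSres = sum(residual^2) = 23.1164.

23.1164


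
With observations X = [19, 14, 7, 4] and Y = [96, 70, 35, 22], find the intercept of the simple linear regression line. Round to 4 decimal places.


The slope is b1 = 4.9565.
Sample means are xbar = 11.0000 and ybar = 55.7500.
Intercept: b0 = 55.7500 - (4.9565)(11.0000) = 1.2283.

1.2283


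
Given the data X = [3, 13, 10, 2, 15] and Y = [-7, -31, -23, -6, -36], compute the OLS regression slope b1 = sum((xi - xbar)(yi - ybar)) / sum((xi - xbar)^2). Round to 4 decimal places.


Calculate xbar = 8.6000, ybar = -20.6000.
S_xx = 137.2000, S_xy = -320.2000.
Using b1 = S_xy / S_xx = -320.2000 / 137.2000, we get b1 = -2.3338.

-2.3338


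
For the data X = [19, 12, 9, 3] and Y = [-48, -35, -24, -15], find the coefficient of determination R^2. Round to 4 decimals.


Fit the OLS line: b0 = -7.7043, b1 = -2.1205.
SSres = 12.0716.
SStot = 609.0000.
R^2 = 1 - 12.0716/609.0000 = 0.9802.

0.9802


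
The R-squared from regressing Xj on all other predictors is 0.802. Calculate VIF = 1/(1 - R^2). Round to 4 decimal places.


Using VIF = 1/(1 - R^2_j):
1 - 0.802 = 0.198.
VIF = 5.0505.

5.0505


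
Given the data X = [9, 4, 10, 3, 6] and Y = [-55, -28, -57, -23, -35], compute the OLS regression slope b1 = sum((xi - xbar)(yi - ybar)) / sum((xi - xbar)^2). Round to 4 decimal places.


First compute the means: xbar = 6.4000, ybar = -39.6000.
Then S_xx = sum((xi - xbar)^2) = 37.2000.
S_xy = sum((xi - xbar)(yi - ybar)) = -188.8000.
b1 = S_xy / S_xx = -188.8000 / 37.2000 = -5.0753.

-5.0753


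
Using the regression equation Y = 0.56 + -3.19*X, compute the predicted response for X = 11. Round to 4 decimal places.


Substitute X = 11 into the equation:
Y = 0.56 + -3.19 * 11 = 0.56 + -35.0900 = -34.5300.

-34.5300


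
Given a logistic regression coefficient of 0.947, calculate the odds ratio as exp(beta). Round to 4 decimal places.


Odds ratio = exp(beta) = exp(0.947).
= 2.5780.

2.5780


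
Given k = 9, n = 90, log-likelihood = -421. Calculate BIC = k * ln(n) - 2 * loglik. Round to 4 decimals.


Compute k*ln(n) = 9*ln(90) = 9*4.499810 = 40.498290.
Then -2*loglik = 842.
BIC = 40.498290 + 842 = 882.498290, which rounds to 882.4983.

882.4983


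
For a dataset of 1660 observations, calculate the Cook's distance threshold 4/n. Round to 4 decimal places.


The threshold is 4/n.
4/1660 = 0.0024.

0.0024


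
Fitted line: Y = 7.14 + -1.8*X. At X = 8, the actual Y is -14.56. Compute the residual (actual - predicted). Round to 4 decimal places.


Compute yhat = 7.14 + (-1.8)(8) = -7.2600.
Residual = actual - predicted = -14.56 - -7.2600 = -7.3000.

-7.3000


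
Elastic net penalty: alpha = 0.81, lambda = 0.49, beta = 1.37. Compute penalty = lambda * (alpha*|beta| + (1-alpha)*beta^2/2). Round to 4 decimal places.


alpha * |beta| = 0.81 * 1.37 = 1.1097.
(1-alpha) * beta^2/2 = 0.19 * 1.8769/2 = 0.1783.
Total = 0.49 * (1.1097 + 0.1783) = 0.6311.

0.6311


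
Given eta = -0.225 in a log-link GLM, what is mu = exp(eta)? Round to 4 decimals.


mu = exp(eta) = exp(-0.225).
= 0.7985.

0.7985


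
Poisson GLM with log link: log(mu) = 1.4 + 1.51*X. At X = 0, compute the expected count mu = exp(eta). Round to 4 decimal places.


eta = 1.4 + 1.51 * 0 = 1.4000.
mu = exp(1.4000) = 4.0552.

4.0552


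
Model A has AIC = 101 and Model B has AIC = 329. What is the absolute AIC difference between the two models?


|AIC_A - AIC_B| = |101 - 329| = 228.
Model A is preferred (lower AIC).

228


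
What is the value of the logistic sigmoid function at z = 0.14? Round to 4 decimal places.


First, exp(-0.1400) = 0.8694.
Then sigma(z) = 1/(1 + 0.8694) = 0.5349.

0.5349


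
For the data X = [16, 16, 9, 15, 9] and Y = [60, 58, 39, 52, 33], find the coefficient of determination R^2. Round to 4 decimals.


The fitted line is Y = 7.4741 + 3.1481*X.
SSres = 30.0148, SStot = 565.2000.
R^2 = 1 - SSres/SStot = 0.9469.

0.9469


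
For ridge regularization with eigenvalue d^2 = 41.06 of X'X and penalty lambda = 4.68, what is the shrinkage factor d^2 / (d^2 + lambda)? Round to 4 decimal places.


Denominator = d^2 + lambda = 41.06 + 4.68 = 45.7400.
Shrinkage = 41.06 / 45.7400 = 0.8977.

0.8977


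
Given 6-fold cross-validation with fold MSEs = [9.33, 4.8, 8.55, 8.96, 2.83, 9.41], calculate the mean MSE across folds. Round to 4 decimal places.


Sum of fold MSEs = 43.8800.
Average = 43.8800 / 6 = 7.3133.

7.3133


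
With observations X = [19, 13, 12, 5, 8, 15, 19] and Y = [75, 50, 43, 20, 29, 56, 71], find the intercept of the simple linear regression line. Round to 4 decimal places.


The slope is b1 = 3.8554.
Sample means are xbar = 13.0000 and ybar = 49.1429.
Intercept: b0 = 49.1429 - (3.8554)(13.0000) = -0.9776.

-0.9776


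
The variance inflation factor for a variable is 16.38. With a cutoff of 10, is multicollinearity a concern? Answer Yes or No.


The threshold is 10.
VIF = 16.38 is >= 10.
Multicollinearity indication: Yes.

Yes


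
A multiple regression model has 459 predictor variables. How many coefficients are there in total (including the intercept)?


Each predictor gets one coefficient, plus one intercept.
Total parameters = 459 + 1 = 460.

460


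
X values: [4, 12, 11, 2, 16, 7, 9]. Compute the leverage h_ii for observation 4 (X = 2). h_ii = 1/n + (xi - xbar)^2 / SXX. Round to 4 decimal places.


n = 7, xbar = 8.7143.
SXX = sum((xi - xbar)^2) = 139.4286.
h = 1/7 + (2 - 8.7143)^2 / 139.4286 = 0.4662.

0.4662


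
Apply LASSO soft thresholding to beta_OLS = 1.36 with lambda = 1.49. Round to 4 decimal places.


Check: |1.36| = 1.36 vs lambda = 1.49.
Since |beta| <= lambda, the coefficient is set to 0.
Soft-thresholded coefficient = 0.0000.

0.0000


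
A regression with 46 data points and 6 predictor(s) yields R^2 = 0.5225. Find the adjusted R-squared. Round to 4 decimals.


Plug in: Adj R^2 = 1 - (1 - 0.5225) * 45/39.
= 1 - 0.4775 * 45/39
= 1 - 21.4875 / 39
= 1 - 0.5510 = 0.4490.

0.4490


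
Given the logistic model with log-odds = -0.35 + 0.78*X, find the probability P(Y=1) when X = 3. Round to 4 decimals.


Linear predictor: z = -0.35 + 0.78 * 3 = 1.9900.
P = 1/(1 + exp(-1.9900)) = 1/(1 + 0.1367) = 0.8797.

0.8797


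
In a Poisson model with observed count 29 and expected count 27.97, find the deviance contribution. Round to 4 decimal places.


Compute y*ln(y/mu) = 29*ln(29/27.97) = 29*0.036163 = 1.048727.
y - mu = 1.03.
D = 2*(1.048727 - (1.03)) = 0.037454, which rounds to 0.0375.

0.0375


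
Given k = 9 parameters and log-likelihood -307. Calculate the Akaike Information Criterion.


Compute:
2k = 2*9 = 18.
-2*loglik = -2*(-307) = 614.
AIC = 18 + 614 = 632.

632


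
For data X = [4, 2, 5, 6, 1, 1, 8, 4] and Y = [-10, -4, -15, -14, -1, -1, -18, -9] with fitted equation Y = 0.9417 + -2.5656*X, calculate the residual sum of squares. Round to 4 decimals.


Predicted values from Y = 0.9417 + -2.5656*X.
Residuals: [-0.6793, 0.1895, -3.1137, 0.4519, 0.6239, 0.6239, 1.5831, 0.3207].
SSres = 13.7843.

13.7843


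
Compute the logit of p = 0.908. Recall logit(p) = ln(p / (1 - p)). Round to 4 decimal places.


The odds are p/(1-p) = 0.908 / 0.092 = 9.8696.
logit(p) = ln(9.8696) = 2.2895.

2.2895


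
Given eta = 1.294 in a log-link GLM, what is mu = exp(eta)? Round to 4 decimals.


The inverse log link gives:
mu = exp(1.294) = 3.6473.

3.6473


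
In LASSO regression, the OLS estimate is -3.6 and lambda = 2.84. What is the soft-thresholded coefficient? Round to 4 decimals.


Check: |-3.6| = 3.6 vs lambda = 2.84.
Since |beta| > lambda, coefficient = sign(beta)*(|beta| - lambda) = -0.7600.
Soft-thresholded coefficient = -0.7600.

-0.7600


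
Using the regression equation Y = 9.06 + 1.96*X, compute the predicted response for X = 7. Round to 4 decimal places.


Predicted value:
Y = 9.06 + (1.96)(7) = 9.06 + 13.7200 = 22.7800.

22.7800


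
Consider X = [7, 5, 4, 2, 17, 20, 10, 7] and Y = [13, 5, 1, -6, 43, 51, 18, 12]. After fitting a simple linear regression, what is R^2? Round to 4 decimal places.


The fitted line is Y = -11.0792 + 3.1338*X.
SSres = 13.7905, SStot = 2802.8750.
R^2 = 1 - SSres/SStot = 0.9951.

0.9951


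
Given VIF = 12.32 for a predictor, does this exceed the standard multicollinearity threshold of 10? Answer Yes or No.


The threshold is 10.
VIF = 12.32 is >= 10.
Multicollinearity indication: Yes.

Yes


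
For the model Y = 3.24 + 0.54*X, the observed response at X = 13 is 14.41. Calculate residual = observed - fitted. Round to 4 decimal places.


Compute yhat = 3.24 + (0.54)(13) = 10.2600.
Residual = actual - predicted = 14.41 - 10.2600 = 4.1500.

4.1500


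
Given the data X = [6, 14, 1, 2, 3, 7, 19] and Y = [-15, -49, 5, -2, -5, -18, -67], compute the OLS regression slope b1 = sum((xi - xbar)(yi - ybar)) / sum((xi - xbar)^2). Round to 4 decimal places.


First compute the means: xbar = 7.4286, ybar = -21.5714.
Then S_xx = sum((xi - xbar)^2) = 269.7143.
S_xy = sum((xi - xbar)(yi - ybar)) = -1067.2857.
b1 = S_xy / S_xx = -1067.2857 / 269.7143 = -3.9571.

-3.9571


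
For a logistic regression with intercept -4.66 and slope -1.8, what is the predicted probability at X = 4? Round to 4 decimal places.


z = -4.66 + -1.8 * 4 = -11.8600.
Sigmoid: P = 1 / (1 + exp(11.8600)) = 0.0000.

0.0000


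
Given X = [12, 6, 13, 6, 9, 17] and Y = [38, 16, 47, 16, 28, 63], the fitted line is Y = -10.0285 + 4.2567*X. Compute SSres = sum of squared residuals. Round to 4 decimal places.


Predicted values from Y = -10.0285 + 4.2567*X.
Residuals: [-3.0519, 0.4883, 1.6914, 0.4883, -0.2818, 0.6646].
SSres = 13.1729.

13.1729


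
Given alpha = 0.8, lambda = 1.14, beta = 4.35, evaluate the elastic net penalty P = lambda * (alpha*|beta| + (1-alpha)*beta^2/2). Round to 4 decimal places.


alpha * |beta| = 0.8 * 4.35 = 3.4800.
(1-alpha) * beta^2/2 = 0.2 * 18.9225/2 = 1.8923.
Total = 1.14 * (3.4800 + 1.8923) = 6.1244.

6.1244


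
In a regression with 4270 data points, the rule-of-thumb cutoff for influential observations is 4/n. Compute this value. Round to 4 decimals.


The threshold is 4/n.
4/4270 = 0.0009.

0.0009


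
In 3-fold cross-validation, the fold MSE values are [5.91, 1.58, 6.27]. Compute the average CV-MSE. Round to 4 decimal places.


Add all fold MSEs: 13.7600.
Divide by k = 3: 13.7600/3 = 4.5867.

4.5867


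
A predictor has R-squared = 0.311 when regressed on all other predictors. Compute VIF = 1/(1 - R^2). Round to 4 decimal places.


VIF = 1 / (1 - 0.311).
= 1 / 0.689 = 1.4514.

1.4514


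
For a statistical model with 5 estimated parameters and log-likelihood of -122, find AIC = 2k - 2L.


Compute:
2k = 2*5 = 10.
-2*loglik = -2*(-122) = 244.
AIC = 10 + 244 = 254.

254


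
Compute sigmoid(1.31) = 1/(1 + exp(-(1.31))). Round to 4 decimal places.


Compute exp(-1.3100) = 0.2698.
Sigmoid = 1 / (1 + 0.2698) = 1 / 1.2698 = 0.7875.

0.7875


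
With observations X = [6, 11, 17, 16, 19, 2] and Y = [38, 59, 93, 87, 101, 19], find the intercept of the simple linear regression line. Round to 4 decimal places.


First find the slope: b1 = 4.8898.
Means: xbar = 11.8333, ybar = 66.1667.
b0 = ybar - b1 * xbar = 66.1667 - 4.8898 * 11.8333 = 8.3042.

8.3042


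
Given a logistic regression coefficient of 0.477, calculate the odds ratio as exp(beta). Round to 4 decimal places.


Odds ratio = exp(beta) = exp(0.477).
= 1.6112.

1.6112


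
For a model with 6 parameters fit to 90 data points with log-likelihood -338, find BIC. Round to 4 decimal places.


Compute k*ln(n) = 6*ln(90) = 6*4.499810 = 26.998860.
Then -2*loglik = 676.
BIC = 26.998860 + 676 = 702.998860, which rounds to 702.9989.

702.9989


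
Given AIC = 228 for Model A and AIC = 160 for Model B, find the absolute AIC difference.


Compute |228 - 160| = 68.
Model B has the smaller AIC.

68


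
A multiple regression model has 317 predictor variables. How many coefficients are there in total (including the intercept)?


Total coefficients = number of predictors + 1 (for the intercept).
= 317 + 1 = 318.

318


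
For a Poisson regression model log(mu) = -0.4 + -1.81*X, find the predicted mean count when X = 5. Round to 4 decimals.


Linear predictor: eta = -0.4 + (-1.81)(5) = -9.4500.
Expected count: mu = exp(-9.4500) = 0.0001.

0.0001


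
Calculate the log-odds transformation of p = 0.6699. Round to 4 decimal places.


The odds are p/(1-p) = 0.6699 / 0.3301 = 2.0294.
logit(p) = ln(2.0294) = 0.7077.

0.7077


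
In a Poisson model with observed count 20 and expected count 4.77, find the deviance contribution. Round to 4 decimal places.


y/mu = 20/4.77 = 4.192872 (approx.), and ln(20/4.77) = 1.433386.
y * ln(y/mu) = 20 * 1.433386 = 28.667720.
y - mu = 15.23.
D = 2 * (28.667720 - 15.23) = 26.875440, which rounds to 26.8754.

26.8754


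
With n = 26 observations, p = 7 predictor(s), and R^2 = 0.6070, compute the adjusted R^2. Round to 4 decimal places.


Adjusted R^2 = 1 - (1 - R^2) * (n-1)/(n-p-1).
(1 - R^2) = 0.3930.
(n-1)/(n-p-1) = 25/18.
(1 - R^2) * (n-1) = 0.3930 * 25 = 9.8250.
Divide by (n-p-1): 9.8250 / 18 = 0.5458.
Adj R^2 = 1 - 0.5458 = 0.4542.

0.4542


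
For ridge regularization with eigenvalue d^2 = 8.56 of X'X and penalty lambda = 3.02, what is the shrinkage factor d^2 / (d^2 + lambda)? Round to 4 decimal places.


d^2 + lambda = 8.56 + 3.02 = 11.5800.
Shrinkage factor = 8.56/11.5800 = 0.7392.

0.7392


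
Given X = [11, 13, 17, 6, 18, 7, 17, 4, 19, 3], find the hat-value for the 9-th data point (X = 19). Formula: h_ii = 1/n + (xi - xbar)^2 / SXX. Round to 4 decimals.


Compute xbar = 11.5000 with n = 10 observations.
SXX = 340.5000.
Leverage = 1/10 + (19 - 11.5000)^2/340.5000 = 0.2652.

0.2652


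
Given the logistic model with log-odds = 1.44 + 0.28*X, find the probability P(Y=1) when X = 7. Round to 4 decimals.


z = 1.44 + 0.28 * 7 = 3.4000.
Sigmoid: P = 1 / (1 + exp(-3.4000)) = 0.9677.

0.9677


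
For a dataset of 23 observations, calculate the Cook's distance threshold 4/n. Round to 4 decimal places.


The threshold is 4/n.
4/23 = 0.1739.

0.1739


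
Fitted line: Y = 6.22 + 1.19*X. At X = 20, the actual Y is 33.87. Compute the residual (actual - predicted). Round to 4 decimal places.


Fitted value at X = 20 is yhat = 6.22 + 1.19*20 = 30.0200.
Residual = 33.87 - 30.0200 = 3.8500.

3.8500


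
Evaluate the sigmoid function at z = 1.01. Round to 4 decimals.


exp(-1.0100) = 0.3642.
1 + exp(-z) = 1.3642.
sigmoid = 1/1.3642 = 0.7330.

0.7330


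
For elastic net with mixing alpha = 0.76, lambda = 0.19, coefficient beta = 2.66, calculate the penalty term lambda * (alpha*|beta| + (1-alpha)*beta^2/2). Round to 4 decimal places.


alpha * |beta| = 0.76 * 2.66 = 2.0216.
(1-alpha) * beta^2/2 = 0.24 * 7.0756/2 = 0.8491.
Total = 0.19 * (2.0216 + 0.8491) = 0.5454.

0.5454


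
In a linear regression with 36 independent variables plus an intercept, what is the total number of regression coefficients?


Each predictor gets one coefficient, plus one intercept.
Total parameters = 36 + 1 = 37.

37


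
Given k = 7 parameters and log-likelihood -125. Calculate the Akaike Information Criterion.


Compute:
2k = 2*7 = 14.
-2*loglik = -2*(-125) = 250.
AIC = 14 + 250 = 264.

264


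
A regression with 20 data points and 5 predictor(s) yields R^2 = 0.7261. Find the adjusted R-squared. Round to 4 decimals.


Plug in: Adj R^2 = 1 - (1 - 0.7261) * 19/14.
= 1 - 0.2739 * 19/14
= 1 - 5.2041 / 14
= 1 - 0.3717 = 0.6283.

0.6283


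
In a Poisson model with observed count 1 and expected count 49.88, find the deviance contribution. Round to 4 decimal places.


Compute y*ln(y/mu) = 1*ln(1/49.88) = 1*-3.909620 = -3.909620.
y - mu = -48.88.
D = 2*(-3.909620 - (-48.88)) = 89.940760, which rounds to 89.9408.

89.9408


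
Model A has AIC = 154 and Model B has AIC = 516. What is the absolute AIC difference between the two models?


|AIC_A - AIC_B| = |154 - 516| = 362.
Model A is preferred (lower AIC).

362


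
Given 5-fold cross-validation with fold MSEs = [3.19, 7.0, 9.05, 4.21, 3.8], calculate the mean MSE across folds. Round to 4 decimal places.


Total MSE across folds = 27.2500.
CV-MSE = 27.2500/5 = 5.4500.

5.4500


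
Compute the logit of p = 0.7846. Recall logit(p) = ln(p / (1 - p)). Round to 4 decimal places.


1 - p = 0.2154.
p/(1-p) = 3.6425.
logit = ln(3.6425) = 1.2927.

1.2927


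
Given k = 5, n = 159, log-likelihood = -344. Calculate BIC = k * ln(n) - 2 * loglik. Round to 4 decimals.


Compute k*ln(n) = 5*ln(159) = 5*5.068904 = 25.344520.
Then -2*loglik = 688.
BIC = 25.344520 + 688 = 713.344520, which rounds to 713.3445.

713.3445


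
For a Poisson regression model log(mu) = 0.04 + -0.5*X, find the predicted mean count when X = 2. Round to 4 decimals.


Linear predictor: eta = 0.04 + (-0.5)(2) = -0.9600.
Expected count: mu = exp(-0.9600) = 0.3829.

0.3829


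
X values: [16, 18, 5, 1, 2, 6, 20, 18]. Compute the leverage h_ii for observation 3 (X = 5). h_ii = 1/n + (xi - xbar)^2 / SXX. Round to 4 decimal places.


n = 8, xbar = 10.7500.
SXX = sum((xi - xbar)^2) = 445.5000.
h = 1/8 + (5 - 10.7500)^2 / 445.5000 = 0.1992.

0.1992


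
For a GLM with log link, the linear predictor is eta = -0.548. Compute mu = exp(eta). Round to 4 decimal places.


mu = exp(eta) = exp(-0.548).
= 0.5781.

0.5781


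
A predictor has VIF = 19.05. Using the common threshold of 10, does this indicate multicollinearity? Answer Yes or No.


Compare VIF = 19.05 to the threshold of 10.
19.05 >= 10, so the answer is Yes.

Yes


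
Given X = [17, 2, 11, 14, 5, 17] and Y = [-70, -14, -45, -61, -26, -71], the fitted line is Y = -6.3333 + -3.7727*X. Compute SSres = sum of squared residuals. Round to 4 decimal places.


Predicted values from Y = -6.3333 + -3.7727*X.
Residuals: [0.4692, -0.1213, 2.8330, -1.8489, -0.8032, -0.5308].
SSres = 12.6061.

12.6061


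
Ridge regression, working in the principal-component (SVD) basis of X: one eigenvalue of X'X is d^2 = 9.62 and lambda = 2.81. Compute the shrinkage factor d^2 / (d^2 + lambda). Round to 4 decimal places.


d^2 + lambda = 9.62 + 2.81 = 12.4300.
Shrinkage factor = 9.62/12.4300 = 0.7739.

0.7739


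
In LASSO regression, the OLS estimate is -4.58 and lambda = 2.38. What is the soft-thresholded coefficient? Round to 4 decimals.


Absolute value: |-4.58| = 4.58.
Compare to lambda = 2.38.
Since |beta| > lambda, coefficient = sign(beta)*(|beta| - lambda) = -2.2000.

-2.2000


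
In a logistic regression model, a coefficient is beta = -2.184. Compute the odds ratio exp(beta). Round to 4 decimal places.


Odds ratio = exp(beta) = exp(-2.184).
= 0.1126.

0.1126
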